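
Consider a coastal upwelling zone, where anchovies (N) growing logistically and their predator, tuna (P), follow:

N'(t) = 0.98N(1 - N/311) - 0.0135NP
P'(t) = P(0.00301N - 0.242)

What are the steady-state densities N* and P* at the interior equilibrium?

From dP/dt = 0 with P > 0: 0.00301N* = 0.242, so N* = 80.4.
Substitute into dN/dt = 0: 0.98(1 - 80.4/311) = 0.0135P*.
The bracket is 0.741, giving P* = 0.727/0.0135 = 53.8.

N* ≈ 80.4, P* ≈ 53.8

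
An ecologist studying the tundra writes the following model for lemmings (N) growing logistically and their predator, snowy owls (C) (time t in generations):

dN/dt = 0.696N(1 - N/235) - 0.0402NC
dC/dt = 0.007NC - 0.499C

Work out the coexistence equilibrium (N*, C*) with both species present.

From dC/dt = 0 with C > 0: 0.007N* = 0.499, so N* = 71.3.
Substitute into dN/dt = 0: 0.696(1 - 71.3/235) = 0.0402C*.
The bracket is 0.697, giving C* = 0.485/0.0402 = 12.1.

N* ≈ 71.3, C* ≈ 12.1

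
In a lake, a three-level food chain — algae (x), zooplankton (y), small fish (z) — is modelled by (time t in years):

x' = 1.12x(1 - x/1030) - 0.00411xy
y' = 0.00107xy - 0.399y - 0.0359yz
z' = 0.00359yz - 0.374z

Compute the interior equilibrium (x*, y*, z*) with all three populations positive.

x* ≈ 636, y* ≈ 104, z* ≈ 7.85

From dz/dt = 0: 0.00359y* = 0.374, so y* = 104.
From dx/dt = 0: 1.12(1 - x*/1030) = 0.00411·104, giving x* = 1030·(1 - 0.382) = 636.
From dy/dt = 0: 0.00107·636 - 0.399 = 0.0359z*, so z* = 0.282/0.0359 = 7.85.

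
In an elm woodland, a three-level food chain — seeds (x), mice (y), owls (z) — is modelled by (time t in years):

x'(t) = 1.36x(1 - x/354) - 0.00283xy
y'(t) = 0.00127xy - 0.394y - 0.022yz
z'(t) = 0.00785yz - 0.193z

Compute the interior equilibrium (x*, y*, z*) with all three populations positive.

x* ≈ 336, y* ≈ 24.6, z* ≈ 1.48

From dz/dt = 0: 0.00785y* = 0.193, so y* = 24.6.
From dx/dt = 0: 1.36(1 - x*/354) = 0.00283·24.6, giving x* = 354·(1 - 0.0512) = 336.
From dy/dt = 0: 0.00127·336 - 0.394 = 0.022z*, so z* = 0.0326/0.022 = 1.48.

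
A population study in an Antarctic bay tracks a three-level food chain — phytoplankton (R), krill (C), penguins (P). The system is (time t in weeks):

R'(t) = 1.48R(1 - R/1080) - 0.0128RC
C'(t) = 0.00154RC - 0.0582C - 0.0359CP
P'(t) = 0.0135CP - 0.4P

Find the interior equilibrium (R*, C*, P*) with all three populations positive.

From dP/dt = 0: 0.0135C* = 0.4, so C* = 29.6.
From dR/dt = 0: 1.48(1 - R*/1080) = 0.0128·29.6, giving R* = 1080·(1 - 0.256) = 803.
From dC/dt = 0: 0.00154·803 - 0.0582 = 0.0359P*, so P* = 1.18/0.0359 = 32.8.

R* ≈ 803, C* ≈ 29.6, P* ≈ 32.8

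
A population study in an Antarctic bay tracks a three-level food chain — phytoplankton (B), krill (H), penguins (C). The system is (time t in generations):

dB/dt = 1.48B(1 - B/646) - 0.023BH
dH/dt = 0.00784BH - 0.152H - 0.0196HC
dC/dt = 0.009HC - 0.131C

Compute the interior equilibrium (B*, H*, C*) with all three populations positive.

From dC/dt = 0: 0.009H* = 0.131, so H* = 14.6.
From dB/dt = 0: 1.48(1 - B*/646) = 0.023·14.6, giving B* = 646·(1 - 0.226) = 500.
From dH/dt = 0: 0.00784·500 - 0.152 = 0.0196C*, so C* = 3.77/0.0196 = 192.

B* ≈ 500, H* ≈ 14.6, C* ≈ 192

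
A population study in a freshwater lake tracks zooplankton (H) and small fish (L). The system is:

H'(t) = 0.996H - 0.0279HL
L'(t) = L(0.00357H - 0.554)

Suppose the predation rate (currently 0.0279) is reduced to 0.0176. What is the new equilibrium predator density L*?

L* ≈ 56.6

At the interior fixed point, setting dH/dt = 0 with H > 0 fixes L* = (prey growth rate)/(HL coefficient) — independent of the other coefficients.
With the change, L* = 0.996/0.0176 = 56.6; it rises from 35.7.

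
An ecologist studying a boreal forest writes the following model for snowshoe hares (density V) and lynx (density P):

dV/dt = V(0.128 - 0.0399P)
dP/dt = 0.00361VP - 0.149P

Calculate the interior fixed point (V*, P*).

Set dP/dt = 0 with P > 0: 0.00361V - 0.149 = 0, so V* = 0.149/0.00361 = 41.3.
Set dV/dt = 0 with V > 0: 0.128 - 0.0399P = 0, so P* = 0.128/0.0399 = 3.21.

V* ≈ 41.3, P* ≈ 3.21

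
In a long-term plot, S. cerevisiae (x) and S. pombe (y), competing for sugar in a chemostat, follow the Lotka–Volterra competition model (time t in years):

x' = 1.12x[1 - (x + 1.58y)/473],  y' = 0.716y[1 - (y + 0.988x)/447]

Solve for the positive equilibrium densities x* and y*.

x* ≈ 416, y* ≈ 36.2

Setting both brackets to zero gives the nullclines x + 1.58y = 473 and 0.988x + y = 447.
Substituting y = 447 - 0.988x into the first: x(1 - 1.58·0.988) = 473 - 1.58·447.
So x* = -233/-0.561 = 416, and then y* = 447 - 0.988·416 = 36.2.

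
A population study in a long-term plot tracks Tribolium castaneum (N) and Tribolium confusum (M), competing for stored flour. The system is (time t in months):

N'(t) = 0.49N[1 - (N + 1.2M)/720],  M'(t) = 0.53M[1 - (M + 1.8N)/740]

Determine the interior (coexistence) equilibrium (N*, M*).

Setting both brackets to zero gives the nullclines N + 1.2M = 720 and 1.8N + M = 740.
Substituting M = 740 - 1.8N into the first: N(1 - 1.2·1.8) = 720 - 1.2·740.
So N* = -168/-1.16 = 145, and then M* = 740 - 1.8·145 = 479.

N* ≈ 145, M* ≈ 479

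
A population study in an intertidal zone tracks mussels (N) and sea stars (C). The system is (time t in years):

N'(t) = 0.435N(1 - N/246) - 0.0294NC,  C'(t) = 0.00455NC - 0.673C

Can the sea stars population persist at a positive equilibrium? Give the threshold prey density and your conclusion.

The predator equation gives dC/dt > 0 only when N > 0.673/0.00455 = 148.
Without the predator, N → K = 246. Since 246 > 148, the predator can invade and persist.

Threshold N = 148; K > 148, so yes, the predator persists.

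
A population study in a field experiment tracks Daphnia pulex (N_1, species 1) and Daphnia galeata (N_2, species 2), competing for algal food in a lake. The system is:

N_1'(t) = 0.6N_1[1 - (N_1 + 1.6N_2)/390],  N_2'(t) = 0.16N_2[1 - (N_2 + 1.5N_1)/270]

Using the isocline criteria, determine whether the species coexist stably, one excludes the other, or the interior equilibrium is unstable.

Compare the nullcline intercepts: K1/α12 = 390/1.6 = 244 < K2 = 270; K2/α21 = 270/1.5 = 180 < K1 = 390.
Since both are reversed, neither can invade when rare; the interior point is a saddle.

unstable coexistence (outcome depends on initial conditions)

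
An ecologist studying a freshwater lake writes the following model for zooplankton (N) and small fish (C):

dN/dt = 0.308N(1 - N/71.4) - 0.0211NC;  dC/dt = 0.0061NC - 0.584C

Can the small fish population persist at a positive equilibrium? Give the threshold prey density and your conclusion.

The predator equation gives dC/dt > 0 only when N > 0.584/0.0061 = 95.7.
Without the predator, N → K = 71.4. Since 71.4 < 95.7, the predator cannot invade.

Threshold N = 95.7; K < 95.7, so no, the predator goes extinct.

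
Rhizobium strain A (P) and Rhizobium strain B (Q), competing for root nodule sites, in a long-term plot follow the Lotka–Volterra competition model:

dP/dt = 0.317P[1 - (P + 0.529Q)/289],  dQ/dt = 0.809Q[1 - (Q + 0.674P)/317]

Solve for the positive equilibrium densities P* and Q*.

Setting both brackets to zero gives the nullclines P + 0.529Q = 289 and 0.674P + Q = 317.
Substituting Q = 317 - 0.674P into the first: P(1 - 0.529·0.674) = 289 - 0.529·317.
So P* = 121/0.643 = 189, and then Q* = 317 - 0.674·189 = 190.

P* ≈ 189, Q* ≈ 190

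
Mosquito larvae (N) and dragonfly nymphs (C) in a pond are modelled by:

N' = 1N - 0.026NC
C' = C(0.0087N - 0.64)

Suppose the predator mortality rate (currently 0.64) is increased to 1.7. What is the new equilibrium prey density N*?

At the interior fixed point, setting dC/dt = 0 with C > 0 fixes N* = (predator death rate)/(NC coefficient) — independent of the other coefficients.
With the change, N* = 1.7/0.0087 = 195; it rises from 73.6.

N* ≈ 195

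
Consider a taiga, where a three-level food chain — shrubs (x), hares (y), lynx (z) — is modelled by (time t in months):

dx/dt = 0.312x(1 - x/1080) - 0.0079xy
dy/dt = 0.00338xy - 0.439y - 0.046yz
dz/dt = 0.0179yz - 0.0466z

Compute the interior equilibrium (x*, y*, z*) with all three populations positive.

From dz/dt = 0: 0.0179y* = 0.0466, so y* = 2.6.
From dx/dt = 0: 0.312(1 - x*/1080) = 0.0079·2.6, giving x* = 1080·(1 - 0.0659) = 1010.
From dy/dt = 0: 0.00338·1010 - 0.439 = 0.046z*, so z* = 2.97/0.046 = 64.6.

x* ≈ 1010, y* ≈ 2.6, z* ≈ 64.6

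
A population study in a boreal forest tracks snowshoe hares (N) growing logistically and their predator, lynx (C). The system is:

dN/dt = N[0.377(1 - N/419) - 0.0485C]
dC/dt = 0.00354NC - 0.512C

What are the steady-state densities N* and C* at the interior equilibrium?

N* ≈ 145, C* ≈ 5.09

From dC/dt = 0 with C > 0: 0.00354N* = 0.512, so N* = 145.
Substitute into dN/dt = 0: 0.377(1 - 145/419) = 0.0485C*.
The bracket is 0.655, giving C* = 0.247/0.0485 = 5.09.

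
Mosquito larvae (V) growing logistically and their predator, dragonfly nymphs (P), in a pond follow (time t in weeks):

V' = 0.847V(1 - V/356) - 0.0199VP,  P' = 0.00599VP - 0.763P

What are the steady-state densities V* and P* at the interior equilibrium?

From dP/dt = 0 with P > 0: 0.00599V* = 0.763, so V* = 127.
Substitute into dV/dt = 0: 0.847(1 - 127/356) = 0.0199P*.
The bracket is 0.642, giving P* = 0.544/0.0199 = 27.3.

V* ≈ 127, P* ≈ 27.3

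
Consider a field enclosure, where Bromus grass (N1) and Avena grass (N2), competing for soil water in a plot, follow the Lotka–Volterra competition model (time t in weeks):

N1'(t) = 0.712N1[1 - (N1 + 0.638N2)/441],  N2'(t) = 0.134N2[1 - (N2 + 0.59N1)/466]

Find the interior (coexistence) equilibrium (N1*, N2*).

N1* ≈ 230, N2* ≈ 330

Setting both brackets to zero gives the nullclines N1 + 0.638N2 = 441 and 0.59N1 + N2 = 466.
Substituting N2 = 466 - 0.59N1 into the first: N1(1 - 0.638·0.59) = 441 - 0.638·466.
So N1* = 144/0.624 = 230, and then N2* = 466 - 0.59·230 = 330.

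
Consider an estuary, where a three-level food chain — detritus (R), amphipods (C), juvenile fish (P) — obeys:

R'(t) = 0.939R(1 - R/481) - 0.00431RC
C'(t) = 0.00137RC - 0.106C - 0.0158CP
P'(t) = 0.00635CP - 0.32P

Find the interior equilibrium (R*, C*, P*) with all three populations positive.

From dP/dt = 0: 0.00635C* = 0.32, so C* = 50.4.
From dR/dt = 0: 0.939(1 - R*/481) = 0.00431·50.4, giving R* = 481·(1 - 0.231) = 370.
From dC/dt = 0: 0.00137·370 - 0.106 = 0.0158P*, so P* = 0.401/0.0158 = 25.4.

R* ≈ 370, C* ≈ 50.4, P* ≈ 25.4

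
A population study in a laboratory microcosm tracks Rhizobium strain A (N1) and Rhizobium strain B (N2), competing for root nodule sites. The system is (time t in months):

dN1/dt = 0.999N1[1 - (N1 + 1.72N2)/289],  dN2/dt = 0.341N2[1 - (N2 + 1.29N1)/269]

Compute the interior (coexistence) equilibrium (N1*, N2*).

Setting both brackets to zero gives the nullclines N1 + 1.72N2 = 289 and 1.29N1 + N2 = 269.
Substituting N2 = 269 - 1.29N1 into the first: N1(1 - 1.72·1.29) = 289 - 1.72·269.
So N1* = -174/-1.22 = 143, and then N2* = 269 - 1.29·143 = 85.2.

N1* ≈ 143, N2* ≈ 85.2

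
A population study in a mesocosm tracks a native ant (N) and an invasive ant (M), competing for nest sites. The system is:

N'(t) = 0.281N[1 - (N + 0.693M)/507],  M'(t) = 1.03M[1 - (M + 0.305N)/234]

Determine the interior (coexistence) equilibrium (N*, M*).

N* ≈ 437, M* ≈ 101

Setting both brackets to zero gives the nullclines N + 0.693M = 507 and 0.305N + M = 234.
Substituting M = 234 - 0.305N into the first: N(1 - 0.693·0.305) = 507 - 0.693·234.
So N* = 345/0.789 = 437, and then M* = 234 - 0.305·437 = 101.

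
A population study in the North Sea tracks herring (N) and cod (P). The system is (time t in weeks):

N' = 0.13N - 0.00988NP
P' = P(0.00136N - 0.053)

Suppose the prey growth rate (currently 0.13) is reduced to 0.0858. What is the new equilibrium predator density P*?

P* ≈ 8.68

At the interior fixed point, setting dN/dt = 0 with N > 0 fixes P* = (prey growth rate)/(NP coefficient) — independent of the other coefficients.
With the change, P* = 0.0858/0.00988 = 8.68; it falls from 13.2.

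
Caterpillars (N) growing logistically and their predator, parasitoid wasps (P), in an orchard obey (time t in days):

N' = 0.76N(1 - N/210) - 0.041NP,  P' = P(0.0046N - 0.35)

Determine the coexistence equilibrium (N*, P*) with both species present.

From dP/dt = 0 with P > 0: 0.0046N* = 0.35, so N* = 76.1.
Substitute into dN/dt = 0: 0.76(1 - 76.1/210) = 0.041P*.
The bracket is 0.638, giving P* = 0.485/0.041 = 11.8.

N* ≈ 76.1, P* ≈ 11.8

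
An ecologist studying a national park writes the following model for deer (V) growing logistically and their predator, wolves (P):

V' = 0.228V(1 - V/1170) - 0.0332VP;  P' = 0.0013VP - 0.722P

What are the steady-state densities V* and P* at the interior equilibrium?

V* ≈ 555, P* ≈ 3.61

From dP/dt = 0 with P > 0: 0.0013V* = 0.722, so V* = 555.
Substitute into dV/dt = 0: 0.228(1 - 555/1170) = 0.0332P*.
The bracket is 0.525, giving P* = 0.12/0.0332 = 3.61.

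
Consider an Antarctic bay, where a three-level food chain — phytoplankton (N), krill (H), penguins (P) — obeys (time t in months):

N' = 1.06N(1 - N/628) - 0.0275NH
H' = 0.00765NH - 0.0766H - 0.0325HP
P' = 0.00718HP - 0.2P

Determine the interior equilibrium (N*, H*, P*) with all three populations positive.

From dP/dt = 0: 0.00718H* = 0.2, so H* = 27.9.
From dN/dt = 0: 1.06(1 - N*/628) = 0.0275·27.9, giving N* = 628·(1 - 0.723) = 174.
From dH/dt = 0: 0.00765·174 - 0.0766 = 0.0325P*, so P* = 1.26/0.0325 = 38.6.

N* ≈ 174, H* ≈ 27.9, P* ≈ 38.6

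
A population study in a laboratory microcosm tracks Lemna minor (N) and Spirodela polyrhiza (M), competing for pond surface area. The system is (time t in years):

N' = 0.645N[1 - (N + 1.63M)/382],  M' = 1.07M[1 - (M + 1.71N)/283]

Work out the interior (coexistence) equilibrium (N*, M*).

N* ≈ 44.4, M* ≈ 207

Setting both brackets to zero gives the nullclines N + 1.63M = 382 and 1.71N + M = 283.
Substituting M = 283 - 1.71N into the first: N(1 - 1.63·1.71) = 382 - 1.63·283.
So N* = -79.3/-1.79 = 44.4, and then M* = 283 - 1.71·44.4 = 207.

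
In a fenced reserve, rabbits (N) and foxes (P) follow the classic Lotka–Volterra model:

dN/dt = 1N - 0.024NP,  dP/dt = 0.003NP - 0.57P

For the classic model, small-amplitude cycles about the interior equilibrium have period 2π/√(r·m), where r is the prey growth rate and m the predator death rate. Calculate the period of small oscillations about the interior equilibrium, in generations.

T ≈ 8.32 generations

Here r = 1 and m = 0.57, so r·m = 0.57.
ω = √0.57 = 0.755 per generation, hence T = 2π/ω ≈ 8.32 generations.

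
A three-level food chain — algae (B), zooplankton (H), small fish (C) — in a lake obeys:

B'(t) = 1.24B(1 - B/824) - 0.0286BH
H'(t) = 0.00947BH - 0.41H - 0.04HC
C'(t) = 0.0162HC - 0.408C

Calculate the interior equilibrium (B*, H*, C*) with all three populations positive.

B* ≈ 345, H* ≈ 25.2, C* ≈ 71.5

From dC/dt = 0: 0.0162H* = 0.408, so H* = 25.2.
From dB/dt = 0: 1.24(1 - B*/824) = 0.0286·25.2, giving B* = 824·(1 - 0.581) = 345.
From dH/dt = 0: 0.00947·345 - 0.41 = 0.04C*, so C* = 2.86/0.04 = 71.5.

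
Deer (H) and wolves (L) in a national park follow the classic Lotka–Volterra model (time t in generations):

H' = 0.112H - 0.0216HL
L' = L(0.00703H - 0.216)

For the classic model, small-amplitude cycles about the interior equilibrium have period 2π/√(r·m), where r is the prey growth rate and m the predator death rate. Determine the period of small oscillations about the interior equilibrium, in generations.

Here r = 0.112 and m = 0.216, so r·m = 0.0242.
ω = √0.0242 = 0.156 per generation, hence T = 2π/ω ≈ 40.4 generations.

T ≈ 40.4 generations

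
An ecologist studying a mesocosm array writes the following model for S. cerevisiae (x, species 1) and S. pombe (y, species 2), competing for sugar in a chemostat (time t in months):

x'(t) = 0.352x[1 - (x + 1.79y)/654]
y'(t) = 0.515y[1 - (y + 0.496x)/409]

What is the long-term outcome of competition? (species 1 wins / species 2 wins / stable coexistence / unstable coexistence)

species 2 excludes species 1

Compare the nullcline intercepts: K1/α12 = 654/1.79 = 365 < K2 = 409; K2/α21 = 409/0.496 = 825 > K1 = 654.
Since the inequalities point opposite ways, species 2 can invade but species 1 cannot.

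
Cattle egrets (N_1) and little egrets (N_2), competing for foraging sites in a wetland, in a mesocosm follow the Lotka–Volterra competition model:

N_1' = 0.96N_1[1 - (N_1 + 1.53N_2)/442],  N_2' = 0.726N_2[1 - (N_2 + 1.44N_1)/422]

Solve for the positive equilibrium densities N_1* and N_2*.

Setting both brackets to zero gives the nullclines N_1 + 1.53N_2 = 442 and 1.44N_1 + N_2 = 422.
Substituting N_2 = 422 - 1.44N_1 into the first: N_1(1 - 1.53·1.44) = 442 - 1.53·422.
So N_1* = -204/-1.2 = 169, and then N_2* = 422 - 1.44·169 = 178.

N_1* ≈ 169, N_2* ≈ 178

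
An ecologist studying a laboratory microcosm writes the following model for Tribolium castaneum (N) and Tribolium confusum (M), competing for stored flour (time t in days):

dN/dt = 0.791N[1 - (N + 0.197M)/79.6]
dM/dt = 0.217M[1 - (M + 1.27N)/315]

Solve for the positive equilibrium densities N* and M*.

N* ≈ 23.4, M* ≈ 285

Setting both brackets to zero gives the nullclines N + 0.197M = 79.6 and 1.27N + M = 315.
Substituting M = 315 - 1.27N into the first: N(1 - 0.197·1.27) = 79.6 - 0.197·315.
So N* = 17.5/0.75 = 23.4, and then M* = 315 - 1.27·23.4 = 285.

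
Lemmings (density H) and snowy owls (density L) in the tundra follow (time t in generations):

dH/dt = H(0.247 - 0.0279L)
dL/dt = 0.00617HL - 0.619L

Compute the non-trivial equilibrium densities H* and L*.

H* ≈ 100, L* ≈ 8.85

Set dL/dt = 0 with L > 0: 0.00617H - 0.619 = 0, so H* = 0.619/0.00617 = 100.
Set dH/dt = 0 with H > 0: 0.247 - 0.0279L = 0, so L* = 0.247/0.0279 = 8.85.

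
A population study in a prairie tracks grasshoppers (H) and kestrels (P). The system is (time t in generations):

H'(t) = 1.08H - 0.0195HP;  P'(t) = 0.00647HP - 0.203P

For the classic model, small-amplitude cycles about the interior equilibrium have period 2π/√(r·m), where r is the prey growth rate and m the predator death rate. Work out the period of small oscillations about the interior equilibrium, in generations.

T ≈ 13.4 generations

Here r = 1.08 and m = 0.203, so r·m = 0.219.
ω = √0.219 = 0.468 per generation, hence T = 2π/ω ≈ 13.4 generations.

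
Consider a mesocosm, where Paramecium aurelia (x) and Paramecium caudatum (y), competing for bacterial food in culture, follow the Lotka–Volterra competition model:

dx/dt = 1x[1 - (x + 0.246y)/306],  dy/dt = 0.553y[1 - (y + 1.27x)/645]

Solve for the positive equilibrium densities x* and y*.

Setting both brackets to zero gives the nullclines x + 0.246y = 306 and 1.27x + y = 645.
Substituting y = 645 - 1.27x into the first: x(1 - 0.246·1.27) = 306 - 0.246·645.
So x* = 147/0.688 = 214, and then y* = 645 - 1.27·214 = 373.

x* ≈ 214, y* ≈ 373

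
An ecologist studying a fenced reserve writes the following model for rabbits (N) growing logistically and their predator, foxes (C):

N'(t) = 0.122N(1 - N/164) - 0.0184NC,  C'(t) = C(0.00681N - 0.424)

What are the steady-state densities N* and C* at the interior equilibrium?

From dC/dt = 0 with C > 0: 0.00681N* = 0.424, so N* = 62.3.
Substitute into dN/dt = 0: 0.122(1 - 62.3/164) = 0.0184C*.
The bracket is 0.62, giving C* = 0.0757/0.0184 = 4.11.

N* ≈ 62.3, C* ≈ 4.11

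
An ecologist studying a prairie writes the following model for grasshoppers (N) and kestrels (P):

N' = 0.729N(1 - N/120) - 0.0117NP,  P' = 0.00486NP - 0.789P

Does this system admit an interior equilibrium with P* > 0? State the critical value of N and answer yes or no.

The predator equation gives dP/dt > 0 only when N > 0.789/0.00486 = 162.
Without the predator, N → K = 120. Since 120 < 162, the predator cannot invade.

Threshold N = 162; K < 162, so no, the predator goes extinct.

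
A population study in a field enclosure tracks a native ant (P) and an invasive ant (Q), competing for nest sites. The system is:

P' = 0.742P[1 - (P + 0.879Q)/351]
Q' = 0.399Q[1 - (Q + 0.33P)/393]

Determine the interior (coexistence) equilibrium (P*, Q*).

P* ≈ 7.82, Q* ≈ 390

Setting both brackets to zero gives the nullclines P + 0.879Q = 351 and 0.33P + Q = 393.
Substituting Q = 393 - 0.33P into the first: P(1 - 0.879·0.33) = 351 - 0.879·393.
So P* = 5.55/0.71 = 7.82, and then Q* = 393 - 0.33·7.82 = 390.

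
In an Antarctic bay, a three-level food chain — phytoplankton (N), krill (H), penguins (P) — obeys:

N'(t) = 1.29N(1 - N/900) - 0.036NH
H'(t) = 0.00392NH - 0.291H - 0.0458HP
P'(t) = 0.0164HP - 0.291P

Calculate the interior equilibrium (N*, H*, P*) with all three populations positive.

N* ≈ 454, H* ≈ 17.7, P* ≈ 32.5

From dP/dt = 0: 0.0164H* = 0.291, so H* = 17.7.
From dN/dt = 0: 1.29(1 - N*/900) = 0.036·17.7, giving N* = 900·(1 - 0.495) = 454.
From dH/dt = 0: 0.00392·454 - 0.291 = 0.0458P*, so P* = 1.49/0.0458 = 32.5.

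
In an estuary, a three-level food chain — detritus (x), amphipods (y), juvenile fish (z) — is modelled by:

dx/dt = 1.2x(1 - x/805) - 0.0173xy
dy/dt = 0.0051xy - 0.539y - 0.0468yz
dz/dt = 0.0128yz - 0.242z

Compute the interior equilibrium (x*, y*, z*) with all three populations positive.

From dz/dt = 0: 0.0128y* = 0.242, so y* = 18.9.
From dx/dt = 0: 1.2(1 - x*/805) = 0.0173·18.9, giving x* = 805·(1 - 0.273) = 586.
From dy/dt = 0: 0.0051·586 - 0.539 = 0.0468z*, so z* = 2.45/0.0468 = 52.3.

x* ≈ 586, y* ≈ 18.9, z* ≈ 52.3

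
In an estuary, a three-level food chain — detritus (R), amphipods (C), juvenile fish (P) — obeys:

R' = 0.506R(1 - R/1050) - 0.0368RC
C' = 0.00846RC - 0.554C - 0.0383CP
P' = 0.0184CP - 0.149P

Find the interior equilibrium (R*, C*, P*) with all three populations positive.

From dP/dt = 0: 0.0184C* = 0.149, so C* = 8.1.
From dR/dt = 0: 0.506(1 - R*/1050) = 0.0368·8.1, giving R* = 1050·(1 - 0.589) = 432.
From dC/dt = 0: 0.00846·432 - 0.554 = 0.0383P*, so P* = 3.1/0.0383 = 80.9.

R* ≈ 432, C* ≈ 8.1, P* ≈ 80.9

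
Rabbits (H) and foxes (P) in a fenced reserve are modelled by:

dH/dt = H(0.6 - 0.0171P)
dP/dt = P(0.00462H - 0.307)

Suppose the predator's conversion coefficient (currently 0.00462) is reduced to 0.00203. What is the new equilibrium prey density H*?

At the interior fixed point, setting dP/dt = 0 with P > 0 fixes H* = (predator death rate)/(HP coefficient) — independent of the other coefficients.
With the change, H* = 0.307/0.00203 = 151; it rises from 66.5.

H* ≈ 151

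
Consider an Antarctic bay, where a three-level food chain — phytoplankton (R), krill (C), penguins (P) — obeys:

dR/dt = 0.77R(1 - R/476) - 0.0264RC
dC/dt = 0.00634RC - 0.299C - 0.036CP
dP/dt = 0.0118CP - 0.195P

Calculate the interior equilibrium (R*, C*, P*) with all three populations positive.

R* ≈ 206, C* ≈ 16.5, P* ≈ 28

From dP/dt = 0: 0.0118C* = 0.195, so C* = 16.5.
From dR/dt = 0: 0.77(1 - R*/476) = 0.0264·16.5, giving R* = 476·(1 - 0.567) = 206.
From dC/dt = 0: 0.00634·206 - 0.299 = 0.036P*, so P* = 1.01/0.036 = 28.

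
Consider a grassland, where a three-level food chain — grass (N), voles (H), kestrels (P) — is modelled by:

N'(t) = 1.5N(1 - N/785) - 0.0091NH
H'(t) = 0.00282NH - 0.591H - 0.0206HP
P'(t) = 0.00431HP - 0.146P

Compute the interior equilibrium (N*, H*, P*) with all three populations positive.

From dP/dt = 0: 0.00431H* = 0.146, so H* = 33.9.
From dN/dt = 0: 1.5(1 - N*/785) = 0.0091·33.9, giving N* = 785·(1 - 0.206) = 624.
From dH/dt = 0: 0.00282·624 - 0.591 = 0.0206P*, so P* = 1.17/0.0206 = 56.7.

N* ≈ 624, H* ≈ 33.9, P* ≈ 56.7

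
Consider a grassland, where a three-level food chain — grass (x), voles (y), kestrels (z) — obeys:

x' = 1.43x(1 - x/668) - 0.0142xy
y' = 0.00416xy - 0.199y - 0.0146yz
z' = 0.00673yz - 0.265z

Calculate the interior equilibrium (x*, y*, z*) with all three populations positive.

From dz/dt = 0: 0.00673y* = 0.265, so y* = 39.4.
From dx/dt = 0: 1.43(1 - x*/668) = 0.0142·39.4, giving x* = 668·(1 - 0.391) = 407.
From dy/dt = 0: 0.00416·407 - 0.199 = 0.0146z*, so z* = 1.49/0.0146 = 102.

x* ≈ 407, y* ≈ 39.4, z* ≈ 102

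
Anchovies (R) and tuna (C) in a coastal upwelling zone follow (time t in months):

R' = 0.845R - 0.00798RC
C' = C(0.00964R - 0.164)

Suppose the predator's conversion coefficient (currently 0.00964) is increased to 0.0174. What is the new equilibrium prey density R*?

At the interior fixed point, setting dC/dt = 0 with C > 0 fixes R* = (predator death rate)/(RC coefficient) — independent of the other coefficients.
With the change, R* = 0.164/0.0174 = 9.43; it falls from 17.

R* ≈ 9.43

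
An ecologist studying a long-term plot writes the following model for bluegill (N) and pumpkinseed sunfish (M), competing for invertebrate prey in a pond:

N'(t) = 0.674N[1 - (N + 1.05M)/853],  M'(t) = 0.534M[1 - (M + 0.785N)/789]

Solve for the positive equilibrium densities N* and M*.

N* ≈ 140, M* ≈ 679

Setting both brackets to zero gives the nullclines N + 1.05M = 853 and 0.785N + M = 789.
Substituting M = 789 - 0.785N into the first: N(1 - 1.05·0.785) = 853 - 1.05·789.
So N* = 24.5/0.176 = 140, and then M* = 789 - 0.785·140 = 679.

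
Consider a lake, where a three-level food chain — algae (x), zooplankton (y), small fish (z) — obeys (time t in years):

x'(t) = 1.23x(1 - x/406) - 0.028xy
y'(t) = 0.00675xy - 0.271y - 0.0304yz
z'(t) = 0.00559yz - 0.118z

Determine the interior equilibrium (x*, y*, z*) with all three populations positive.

x* ≈ 211, y* ≈ 21.1, z* ≈ 37.9

From dz/dt = 0: 0.00559y* = 0.118, so y* = 21.1.
From dx/dt = 0: 1.23(1 - x*/406) = 0.028·21.1, giving x* = 406·(1 - 0.481) = 211.
From dy/dt = 0: 0.00675·211 - 0.271 = 0.0304z*, so z* = 1.15/0.0304 = 37.9.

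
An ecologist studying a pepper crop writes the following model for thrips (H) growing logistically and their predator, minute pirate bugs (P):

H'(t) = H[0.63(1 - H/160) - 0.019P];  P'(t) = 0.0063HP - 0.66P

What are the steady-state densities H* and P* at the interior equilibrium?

From dP/dt = 0 with P > 0: 0.0063H* = 0.66, so H* = 105.
Substitute into dH/dt = 0: 0.63(1 - 105/160) = 0.019P*.
The bracket is 0.345, giving P* = 0.217/0.019 = 11.4.

H* ≈ 105, P* ≈ 11.4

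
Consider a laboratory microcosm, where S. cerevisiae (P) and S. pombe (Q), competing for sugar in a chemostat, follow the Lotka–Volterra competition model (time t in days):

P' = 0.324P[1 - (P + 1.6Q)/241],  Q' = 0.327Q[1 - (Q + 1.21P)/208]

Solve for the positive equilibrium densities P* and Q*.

Setting both brackets to zero gives the nullclines P + 1.6Q = 241 and 1.21P + Q = 208.
Substituting Q = 208 - 1.21P into the first: P(1 - 1.6·1.21) = 241 - 1.6·208.
So P* = -91.8/-0.936 = 98.1, and then Q* = 208 - 1.21·98.1 = 89.3.

P* ≈ 98.1, Q* ≈ 89.3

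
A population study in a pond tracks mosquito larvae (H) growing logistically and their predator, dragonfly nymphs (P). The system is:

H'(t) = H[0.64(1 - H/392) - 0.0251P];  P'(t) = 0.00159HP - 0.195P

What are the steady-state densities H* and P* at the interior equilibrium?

From dP/dt = 0 with P > 0: 0.00159H* = 0.195, so H* = 123.
Substitute into dH/dt = 0: 0.64(1 - 123/392) = 0.0251P*.
The bracket is 0.687, giving P* = 0.44/0.0251 = 17.5.

H* ≈ 123, P* ≈ 17.5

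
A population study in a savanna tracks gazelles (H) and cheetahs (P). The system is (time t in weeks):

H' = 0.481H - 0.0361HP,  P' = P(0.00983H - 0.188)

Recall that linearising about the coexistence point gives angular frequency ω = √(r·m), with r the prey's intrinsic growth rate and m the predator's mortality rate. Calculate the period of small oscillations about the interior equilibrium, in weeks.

T ≈ 20.9 weeks

Here r = 0.481 and m = 0.188, so r·m = 0.0904.
ω = √0.0904 = 0.301 per week, hence T = 2π/ω ≈ 20.9 weeks.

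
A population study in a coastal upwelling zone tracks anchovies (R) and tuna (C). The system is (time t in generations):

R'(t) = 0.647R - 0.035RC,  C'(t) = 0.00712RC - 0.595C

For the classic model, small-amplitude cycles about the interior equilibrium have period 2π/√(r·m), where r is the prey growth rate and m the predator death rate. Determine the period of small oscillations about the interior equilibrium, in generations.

Here r = 0.647 and m = 0.595, so r·m = 0.385.
ω = √0.385 = 0.62 per generation, hence T = 2π/ω ≈ 10.1 generations.

T ≈ 10.1 generations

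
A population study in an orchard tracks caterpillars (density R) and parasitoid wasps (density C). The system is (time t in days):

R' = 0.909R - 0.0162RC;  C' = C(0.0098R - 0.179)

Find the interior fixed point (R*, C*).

R* ≈ 18.3, C* ≈ 56.1

Set dC/dt = 0 with C > 0: 0.0098R - 0.179 = 0, so R* = 0.179/0.0098 = 18.3.
Set dR/dt = 0 with R > 0: 0.909 - 0.0162C = 0, so C* = 0.909/0.0162 = 56.1.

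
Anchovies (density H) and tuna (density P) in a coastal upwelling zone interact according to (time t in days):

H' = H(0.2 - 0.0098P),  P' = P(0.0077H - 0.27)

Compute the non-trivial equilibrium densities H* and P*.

H* ≈ 35.1, P* ≈ 20.4

Set dP/dt = 0 with P > 0: 0.0077H - 0.27 = 0, so H* = 0.27/0.0077 = 35.1.
Set dH/dt = 0 with H > 0: 0.2 - 0.0098P = 0, so P* = 0.2/0.0098 = 20.4.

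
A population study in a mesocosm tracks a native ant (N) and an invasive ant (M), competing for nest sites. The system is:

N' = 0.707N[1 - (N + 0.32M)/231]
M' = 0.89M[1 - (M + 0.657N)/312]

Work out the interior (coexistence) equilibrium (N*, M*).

N* ≈ 166, M* ≈ 203

Setting both brackets to zero gives the nullclines N + 0.32M = 231 and 0.657N + M = 312.
Substituting M = 312 - 0.657N into the first: N(1 - 0.32·0.657) = 231 - 0.32·312.
So N* = 131/0.79 = 166, and then M* = 312 - 0.657·166 = 203.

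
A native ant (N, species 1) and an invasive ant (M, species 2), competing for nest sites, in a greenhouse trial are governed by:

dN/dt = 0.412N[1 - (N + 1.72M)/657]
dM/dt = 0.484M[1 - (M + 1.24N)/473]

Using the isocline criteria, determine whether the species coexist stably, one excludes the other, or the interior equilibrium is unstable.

Compare the nullcline intercepts: K1/α12 = 657/1.72 = 382 < K2 = 473; K2/α21 = 473/1.24 = 381 < K1 = 657.
Since both are reversed, neither can invade when rare; the interior point is a saddle.

unstable coexistence (outcome depends on initial conditions)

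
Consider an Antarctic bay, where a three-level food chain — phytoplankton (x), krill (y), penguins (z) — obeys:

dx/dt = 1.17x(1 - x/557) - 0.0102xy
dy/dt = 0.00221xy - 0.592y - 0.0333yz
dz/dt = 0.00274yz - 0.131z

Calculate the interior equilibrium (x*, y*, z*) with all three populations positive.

From dz/dt = 0: 0.00274y* = 0.131, so y* = 47.8.
From dx/dt = 0: 1.17(1 - x*/557) = 0.0102·47.8, giving x* = 557·(1 - 0.417) = 325.
From dy/dt = 0: 0.00221·325 - 0.592 = 0.0333z*, so z* = 0.126/0.0333 = 3.78.

x* ≈ 325, y* ≈ 47.8, z* ≈ 3.78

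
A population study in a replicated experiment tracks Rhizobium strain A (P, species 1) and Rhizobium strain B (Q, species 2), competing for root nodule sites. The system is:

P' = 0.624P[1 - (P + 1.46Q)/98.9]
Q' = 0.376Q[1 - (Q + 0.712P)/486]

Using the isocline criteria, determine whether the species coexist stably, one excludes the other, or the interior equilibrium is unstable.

species 2 excludes species 1

Compare the nullcline intercepts: K1/α12 = 98.9/1.46 = 67.7 < K2 = 486; K2/α21 = 486/0.712 = 683 > K1 = 98.9.
Since the inequalities point opposite ways, species 2 can invade but species 1 cannot.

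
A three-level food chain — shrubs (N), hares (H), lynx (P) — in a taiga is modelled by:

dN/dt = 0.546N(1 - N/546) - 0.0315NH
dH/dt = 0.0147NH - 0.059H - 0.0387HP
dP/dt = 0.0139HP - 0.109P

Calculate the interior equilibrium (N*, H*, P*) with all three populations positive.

From dP/dt = 0: 0.0139H* = 0.109, so H* = 7.84.
From dN/dt = 0: 0.546(1 - N*/546) = 0.0315·7.84, giving N* = 546·(1 - 0.452) = 299.
From dH/dt = 0: 0.0147·299 - 0.059 = 0.0387P*, so P* = 4.34/0.0387 = 112.

N* ≈ 299, H* ≈ 7.84, P* ≈ 112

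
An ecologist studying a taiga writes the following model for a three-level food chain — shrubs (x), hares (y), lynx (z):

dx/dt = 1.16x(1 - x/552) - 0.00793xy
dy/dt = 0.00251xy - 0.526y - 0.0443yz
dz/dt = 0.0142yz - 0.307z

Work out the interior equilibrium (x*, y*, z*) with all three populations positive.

x* ≈ 470, y* ≈ 21.6, z* ≈ 14.8

From dz/dt = 0: 0.0142y* = 0.307, so y* = 21.6.
From dx/dt = 0: 1.16(1 - x*/552) = 0.00793·21.6, giving x* = 552·(1 - 0.148) = 470.
From dy/dt = 0: 0.00251·470 - 0.526 = 0.0443z*, so z* = 0.655/0.0443 = 14.8.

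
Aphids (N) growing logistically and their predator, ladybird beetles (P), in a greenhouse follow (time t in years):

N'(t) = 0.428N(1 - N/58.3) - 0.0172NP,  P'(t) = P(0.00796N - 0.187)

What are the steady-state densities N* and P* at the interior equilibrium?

N* ≈ 23.5, P* ≈ 14.9

From dP/dt = 0 with P > 0: 0.00796N* = 0.187, so N* = 23.5.
Substitute into dN/dt = 0: 0.428(1 - 23.5/58.3) = 0.0172P*.
The bracket is 0.597, giving P* = 0.256/0.0172 = 14.9.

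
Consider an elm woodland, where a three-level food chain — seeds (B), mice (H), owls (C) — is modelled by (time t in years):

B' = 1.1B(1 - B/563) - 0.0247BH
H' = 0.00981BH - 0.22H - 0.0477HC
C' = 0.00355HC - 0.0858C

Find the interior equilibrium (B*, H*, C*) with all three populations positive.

From dC/dt = 0: 0.00355H* = 0.0858, so H* = 24.2.
From dB/dt = 0: 1.1(1 - B*/563) = 0.0247·24.2, giving B* = 563·(1 - 0.543) = 257.
From dH/dt = 0: 0.00981·257 - 0.22 = 0.0477C*, so C* = 2.31/0.0477 = 48.3.

B* ≈ 257, H* ≈ 24.2, C* ≈ 48.3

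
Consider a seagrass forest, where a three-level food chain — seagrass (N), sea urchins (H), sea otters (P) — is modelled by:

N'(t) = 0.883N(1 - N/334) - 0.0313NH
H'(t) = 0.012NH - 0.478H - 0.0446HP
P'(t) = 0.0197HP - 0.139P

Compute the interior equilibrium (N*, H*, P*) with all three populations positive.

From dP/dt = 0: 0.0197H* = 0.139, so H* = 7.06.
From dN/dt = 0: 0.883(1 - N*/334) = 0.0313·7.06, giving N* = 334·(1 - 0.25) = 250.
From dH/dt = 0: 0.012·250 - 0.478 = 0.0446P*, so P* = 2.53/0.0446 = 56.7.

N* ≈ 250, H* ≈ 7.06, P* ≈ 56.7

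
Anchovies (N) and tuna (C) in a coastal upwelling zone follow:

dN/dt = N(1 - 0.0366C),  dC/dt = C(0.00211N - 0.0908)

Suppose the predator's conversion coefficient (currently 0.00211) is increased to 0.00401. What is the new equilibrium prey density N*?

N* ≈ 22.6

At the interior fixed point, setting dC/dt = 0 with C > 0 fixes N* = (predator death rate)/(NC coefficient) — independent of the other coefficients.
With the change, N* = 0.0908/0.00401 = 22.6; it falls from 43.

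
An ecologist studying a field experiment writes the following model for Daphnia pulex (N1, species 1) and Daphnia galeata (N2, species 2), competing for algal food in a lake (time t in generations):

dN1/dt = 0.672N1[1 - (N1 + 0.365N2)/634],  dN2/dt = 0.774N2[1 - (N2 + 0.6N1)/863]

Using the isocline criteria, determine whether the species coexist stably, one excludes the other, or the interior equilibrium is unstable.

stable coexistence

Compare the nullcline intercepts: K1/α12 = 634/0.365 = 1740 > K2 = 863; K2/α21 = 863/0.6 = 1440 > K1 = 634.
Since both inequalities hold, each species can invade when rare, so the interior equilibrium is stable.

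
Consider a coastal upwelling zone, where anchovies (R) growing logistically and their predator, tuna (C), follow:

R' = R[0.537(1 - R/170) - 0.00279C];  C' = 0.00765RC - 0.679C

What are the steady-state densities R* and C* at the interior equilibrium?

R* ≈ 88.8, C* ≈ 92

From dC/dt = 0 with C > 0: 0.00765R* = 0.679, so R* = 88.8.
Substitute into dR/dt = 0: 0.537(1 - 88.8/170) = 0.00279C*.
The bracket is 0.478, giving C* = 0.257/0.00279 = 92.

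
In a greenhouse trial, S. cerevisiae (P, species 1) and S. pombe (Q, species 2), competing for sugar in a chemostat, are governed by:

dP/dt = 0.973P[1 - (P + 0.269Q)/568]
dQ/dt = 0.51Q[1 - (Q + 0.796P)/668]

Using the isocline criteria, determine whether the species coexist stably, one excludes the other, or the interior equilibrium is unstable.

Compare the nullcline intercepts: K1/α12 = 568/0.269 = 2110 > K2 = 668; K2/α21 = 668/0.796 = 839 > K1 = 568.
Since both inequalities hold, each species can invade when rare, so the interior equilibrium is stable.

stable coexistence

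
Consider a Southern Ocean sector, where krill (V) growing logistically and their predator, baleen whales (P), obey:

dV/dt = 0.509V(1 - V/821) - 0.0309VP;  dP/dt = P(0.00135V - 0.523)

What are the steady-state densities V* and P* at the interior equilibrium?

V* ≈ 387, P* ≈ 8.7

From dP/dt = 0 with P > 0: 0.00135V* = 0.523, so V* = 387.
Substitute into dV/dt = 0: 0.509(1 - 387/821) = 0.0309P*.
The bracket is 0.528, giving P* = 0.269/0.0309 = 8.7.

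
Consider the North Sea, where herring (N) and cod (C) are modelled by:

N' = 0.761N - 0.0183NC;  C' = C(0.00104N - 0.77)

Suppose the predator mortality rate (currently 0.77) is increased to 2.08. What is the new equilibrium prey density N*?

At the interior fixed point, setting dC/dt = 0 with C > 0 fixes N* = (predator death rate)/(NC coefficient) — independent of the other coefficients.
With the change, N* = 2.08/0.00104 = 2000; it rises from 740.

N* ≈ 2000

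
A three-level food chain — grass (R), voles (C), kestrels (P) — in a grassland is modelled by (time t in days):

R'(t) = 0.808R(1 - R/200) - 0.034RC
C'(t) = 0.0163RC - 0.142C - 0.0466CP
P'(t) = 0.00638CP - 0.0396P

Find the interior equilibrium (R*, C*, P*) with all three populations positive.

From dP/dt = 0: 0.00638C* = 0.0396, so C* = 6.21.
From dR/dt = 0: 0.808(1 - R*/200) = 0.034·6.21, giving R* = 200·(1 - 0.261) = 148.
From dC/dt = 0: 0.0163·148 - 0.142 = 0.0466P*, so P* = 2.27/0.0466 = 48.6.

R* ≈ 148, C* ≈ 6.21, P* ≈ 48.6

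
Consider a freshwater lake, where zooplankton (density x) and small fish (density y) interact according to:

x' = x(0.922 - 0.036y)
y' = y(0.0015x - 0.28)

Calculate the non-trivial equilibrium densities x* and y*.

x* ≈ 187, y* ≈ 25.6

Set dy/dt = 0 with y > 0: 0.0015x - 0.28 = 0, so x* = 0.28/0.0015 = 187.
Set dx/dt = 0 with x > 0: 0.922 - 0.036y = 0, so y* = 0.922/0.036 = 25.6.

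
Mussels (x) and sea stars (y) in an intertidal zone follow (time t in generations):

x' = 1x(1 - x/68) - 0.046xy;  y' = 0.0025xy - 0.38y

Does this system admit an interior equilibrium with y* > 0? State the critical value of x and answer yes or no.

The predator equation gives dy/dt > 0 only when x > 0.38/0.0025 = 152.
Without the predator, x → K = 68. Since 68 < 152, the predator cannot invade.

Threshold x = 152; K < 152, so no, the predator goes extinct.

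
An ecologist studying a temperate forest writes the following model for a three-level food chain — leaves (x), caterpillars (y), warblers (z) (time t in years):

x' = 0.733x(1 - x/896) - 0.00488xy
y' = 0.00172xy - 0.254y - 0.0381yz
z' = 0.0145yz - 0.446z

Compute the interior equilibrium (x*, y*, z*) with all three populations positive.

x* ≈ 713, y* ≈ 30.8, z* ≈ 25.5

From dz/dt = 0: 0.0145y* = 0.446, so y* = 30.8.
From dx/dt = 0: 0.733(1 - x*/896) = 0.00488·30.8, giving x* = 896·(1 - 0.205) = 713.
From dy/dt = 0: 0.00172·713 - 0.254 = 0.0381z*, so z* = 0.972/0.0381 = 25.5.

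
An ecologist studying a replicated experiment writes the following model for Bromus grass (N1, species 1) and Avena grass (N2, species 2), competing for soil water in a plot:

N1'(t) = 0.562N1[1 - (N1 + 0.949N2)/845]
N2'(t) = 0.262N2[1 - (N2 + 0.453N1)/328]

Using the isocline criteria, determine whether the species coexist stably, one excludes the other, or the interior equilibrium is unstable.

Compare the nullcline intercepts: K1/α12 = 845/0.949 = 890 > K2 = 328; K2/α21 = 328/0.453 = 724 < K1 = 845.
Since the inequalities point opposite ways, species 1 can invade but species 2 cannot.

species 1 excludes species 2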